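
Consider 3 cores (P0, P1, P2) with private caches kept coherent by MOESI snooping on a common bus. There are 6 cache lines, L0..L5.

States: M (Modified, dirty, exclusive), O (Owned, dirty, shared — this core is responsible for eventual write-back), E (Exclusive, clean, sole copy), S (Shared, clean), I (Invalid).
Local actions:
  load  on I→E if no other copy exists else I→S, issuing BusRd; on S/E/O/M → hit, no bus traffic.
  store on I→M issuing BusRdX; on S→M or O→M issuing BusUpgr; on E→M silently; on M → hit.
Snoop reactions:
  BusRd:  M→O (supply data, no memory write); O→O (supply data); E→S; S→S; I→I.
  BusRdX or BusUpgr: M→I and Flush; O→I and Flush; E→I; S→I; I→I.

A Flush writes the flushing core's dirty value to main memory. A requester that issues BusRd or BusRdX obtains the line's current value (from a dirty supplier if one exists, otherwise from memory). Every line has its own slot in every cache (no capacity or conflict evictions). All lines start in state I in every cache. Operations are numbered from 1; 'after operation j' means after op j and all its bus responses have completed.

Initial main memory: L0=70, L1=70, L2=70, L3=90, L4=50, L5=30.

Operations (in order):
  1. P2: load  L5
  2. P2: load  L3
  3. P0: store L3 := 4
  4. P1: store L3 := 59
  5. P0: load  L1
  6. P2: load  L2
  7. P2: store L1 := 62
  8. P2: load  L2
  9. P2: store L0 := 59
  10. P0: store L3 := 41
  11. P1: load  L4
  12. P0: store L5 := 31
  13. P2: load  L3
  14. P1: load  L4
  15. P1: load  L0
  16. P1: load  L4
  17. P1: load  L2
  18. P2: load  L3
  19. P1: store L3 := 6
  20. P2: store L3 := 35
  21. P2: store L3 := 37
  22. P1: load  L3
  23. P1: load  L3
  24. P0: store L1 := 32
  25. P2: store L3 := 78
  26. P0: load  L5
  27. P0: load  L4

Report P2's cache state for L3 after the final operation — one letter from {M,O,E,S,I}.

state = M

  op1 P2: load  L5 → I/I/E on L5; bus BusRd; mem=30
  op2 P2: load  L3 → I/I/E on L3; bus BusRd; mem=90
  op3 P0: store L3 := 4 → M/I/I on L3; bus BusRdX; mem=90
  op4 P1: store L3 := 59 → I/M/I on L3; bus BusRdX Flush; mem=4
  op5 P0: load  L1 → E/I/I on L1; bus BusRd; mem=70
  op6 P2: load  L2 → I/I/E on L2; bus BusRd; mem=70
  op7 P2: store L1 := 62 → I/I/M on L1; bus BusRdX; mem=70
  op8 P2: load  L2 → I/I/E on L2; bus (none); mem=70
  op9 P2: store L0 := 59 → I/I/M on L0; bus BusRdX; mem=70
  op10 P0: store L3 := 41 → M/I/I on L3; bus BusRdX Flush; mem=59
  op11 P1: load  L4 → I/E/I on L4; bus BusRd; mem=50
  op12 P0: store L5 := 31 → M/I/I on L5; bus BusRdX; mem=30
  op13 P2: load  L3 → O/I/S on L3; bus BusRd; mem=59
  op14 P1: load  L4 → I/E/I on L4; bus (none); mem=50
  op15 P1: load  L0 → I/S/O on L0; bus BusRd; mem=70
  op16 P1: load  L4 → I/E/I on L4; bus (none); mem=50
  op17 P1: load  L2 → I/S/S on L2; bus BusRd; mem=70
  op18 P2: load  L3 → O/I/S on L3; bus (none); mem=59
  op19 P1: store L3 := 6 → I/M/I on L3; bus BusRdX Flush; mem=41
  op20 P2: store L3 := 35 → I/I/M on L3; bus BusRdX Flush; mem=6
  op21 P2: store L3 := 37 → I/I/M on L3; bus (none); mem=6
  op22 P1: load  L3 → I/S/O on L3; bus BusRd; mem=6
  op23 P1: load  L3 → I/S/O on L3; bus (none); mem=6
  op24 P0: store L1 := 32 → M/I/I on L1; bus BusRdX Flush; mem=62
  op25 P2: store L3 := 78 → I/I/M on L3; bus BusUpgr; mem=6
  op26 P0: load  L5 → M/I/I on L5; bus (none); mem=30
  op27 P0: load  L4 → S/S/I on L4; bus BusRd; mem=50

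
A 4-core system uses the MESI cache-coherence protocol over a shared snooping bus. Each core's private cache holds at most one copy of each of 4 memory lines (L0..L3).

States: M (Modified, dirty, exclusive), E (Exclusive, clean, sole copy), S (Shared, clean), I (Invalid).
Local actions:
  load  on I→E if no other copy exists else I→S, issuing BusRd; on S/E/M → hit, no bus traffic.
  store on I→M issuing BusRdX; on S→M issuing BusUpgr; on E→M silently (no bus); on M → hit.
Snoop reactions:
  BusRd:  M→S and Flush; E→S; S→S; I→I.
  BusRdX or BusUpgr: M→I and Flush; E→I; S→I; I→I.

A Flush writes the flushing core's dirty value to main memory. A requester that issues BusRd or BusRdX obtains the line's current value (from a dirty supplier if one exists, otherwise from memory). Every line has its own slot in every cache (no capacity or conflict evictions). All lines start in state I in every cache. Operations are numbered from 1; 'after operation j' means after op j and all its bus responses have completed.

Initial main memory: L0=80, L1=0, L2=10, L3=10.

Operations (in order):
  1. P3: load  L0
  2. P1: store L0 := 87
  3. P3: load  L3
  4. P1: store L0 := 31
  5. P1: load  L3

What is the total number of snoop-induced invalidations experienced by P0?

invalidations = 0

step 1: P3: load  L0  ⟶  IIIE  (L0)  txn=BusRd  M[L0]=80
step 2: P1: store L0 := 87  ⟶  IMII  (L0)  txn=BusRdX  M[L0]=80
step 3: P3: load  L3  ⟶  IIIE  (L3)  txn=BusRd  M[L3]=10
step 4: P1: store L0 := 31  ⟶  IMII  (L0)  txn=∅  M[L0]=80
step 5: P1: load  L3  ⟶  ISIS  (L3)  txn=BusRd  M[L3]=10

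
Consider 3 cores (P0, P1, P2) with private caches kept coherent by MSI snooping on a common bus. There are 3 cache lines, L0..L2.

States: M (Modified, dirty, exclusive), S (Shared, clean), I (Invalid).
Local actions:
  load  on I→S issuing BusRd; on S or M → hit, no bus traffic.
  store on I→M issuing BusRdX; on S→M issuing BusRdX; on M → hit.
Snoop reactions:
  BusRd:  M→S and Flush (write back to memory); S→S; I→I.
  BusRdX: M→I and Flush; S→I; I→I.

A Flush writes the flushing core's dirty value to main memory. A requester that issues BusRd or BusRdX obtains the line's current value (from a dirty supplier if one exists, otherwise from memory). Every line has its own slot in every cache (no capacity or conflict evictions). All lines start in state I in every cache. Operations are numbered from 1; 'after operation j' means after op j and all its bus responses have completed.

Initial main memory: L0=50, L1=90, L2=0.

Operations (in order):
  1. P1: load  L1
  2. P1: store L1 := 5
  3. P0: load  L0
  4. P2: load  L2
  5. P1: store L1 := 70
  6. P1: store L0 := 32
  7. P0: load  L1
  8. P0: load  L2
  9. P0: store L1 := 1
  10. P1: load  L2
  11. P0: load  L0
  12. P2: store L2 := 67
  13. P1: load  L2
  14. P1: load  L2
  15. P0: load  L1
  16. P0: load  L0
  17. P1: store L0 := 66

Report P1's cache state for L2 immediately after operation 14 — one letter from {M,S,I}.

state = S

step 1: P1: load  L1  ⟶  ISI  (L1)  txn=BusRd  M[L1]=90
step 2: P1: store L1 := 5  ⟶  IMI  (L1)  txn=BusRdX  M[L1]=90
step 3: P0: load  L0  ⟶  SII  (L0)  txn=BusRd  M[L0]=50
step 4: P2: load  L2  ⟶  IIS  (L2)  txn=BusRd  M[L2]=0
step 5: P1: store L1 := 70  ⟶  IMI  (L1)  txn=∅  M[L1]=90
step 6: P1: store L0 := 32  ⟶  IMI  (L0)  txn=BusRdX  M[L0]=50
step 7: P0: load  L1  ⟶  SSI  (L1)  txn=BusRd+Flush  M[L1]=70
step 8: P0: load  L2  ⟶  SIS  (L2)  txn=BusRd  M[L2]=0
step 9: P0: store L1 := 1  ⟶  MII  (L1)  txn=BusRdX  M[L1]=70
step 10: P1: load  L2  ⟶  SSS  (L2)  txn=BusRd  M[L2]=0
step 11: P0: load  L0  ⟶  SSI  (L0)  txn=BusRd+Flush  M[L0]=32
step 12: P2: store L2 := 67  ⟶  IIM  (L2)  txn=BusRdX  M[L2]=0
step 13: P1: load  L2  ⟶  ISS  (L2)  txn=BusRd+Flush  M[L2]=67
step 14: P1: load  L2  ⟶  ISS  (L2)  txn=∅  M[L2]=67
step 15: P0: load  L1  ⟶  MII  (L1)  txn=∅  M[L1]=70
step 16: P0: load  L0  ⟶  SSI  (L0)  txn=∅  M[L0]=32
step 17: P1: store L0 := 66  ⟶  IMI  (L0)  txn=BusRdX  M[L0]=32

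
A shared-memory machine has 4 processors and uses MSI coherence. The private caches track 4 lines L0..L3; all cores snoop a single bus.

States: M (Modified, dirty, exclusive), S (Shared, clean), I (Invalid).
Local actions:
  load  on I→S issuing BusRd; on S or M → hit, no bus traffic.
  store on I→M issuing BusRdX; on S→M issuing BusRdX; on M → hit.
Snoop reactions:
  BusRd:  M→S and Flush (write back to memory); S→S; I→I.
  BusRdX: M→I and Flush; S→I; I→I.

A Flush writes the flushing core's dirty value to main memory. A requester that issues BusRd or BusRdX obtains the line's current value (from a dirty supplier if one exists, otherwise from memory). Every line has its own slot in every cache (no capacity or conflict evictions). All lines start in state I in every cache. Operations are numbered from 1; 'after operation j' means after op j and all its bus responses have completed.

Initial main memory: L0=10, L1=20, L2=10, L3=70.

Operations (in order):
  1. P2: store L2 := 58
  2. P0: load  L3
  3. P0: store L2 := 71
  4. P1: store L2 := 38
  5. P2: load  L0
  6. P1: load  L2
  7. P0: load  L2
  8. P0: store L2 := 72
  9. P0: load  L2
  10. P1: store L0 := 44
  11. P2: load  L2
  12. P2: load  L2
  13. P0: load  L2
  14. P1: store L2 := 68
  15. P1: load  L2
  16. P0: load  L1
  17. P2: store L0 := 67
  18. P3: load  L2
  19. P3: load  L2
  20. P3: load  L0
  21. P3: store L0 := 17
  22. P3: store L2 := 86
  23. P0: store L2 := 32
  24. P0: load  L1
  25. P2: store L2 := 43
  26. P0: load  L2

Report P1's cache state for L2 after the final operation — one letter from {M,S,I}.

step 1: P2: store L2 := 58  ⟶  IIMI  (L2)  txn=BusRdX  M[L2]=10
step 2: P0: load  L3  ⟶  SIII  (L3)  txn=BusRd  M[L3]=70
step 3: P0: store L2 := 71  ⟶  MIII  (L2)  txn=BusRdX+Flush  M[L2]=58
step 4: P1: store L2 := 38  ⟶  IMII  (L2)  txn=BusRdX+Flush  M[L2]=71
step 5: P2: load  L0  ⟶  IISI  (L0)  txn=BusRd  M[L0]=10
step 6: P1: load  L2  ⟶  IMII  (L2)  txn=∅  M[L2]=71
step 7: P0: load  L2  ⟶  SSII  (L2)  txn=BusRd+Flush  M[L2]=38
step 8: P0: store L2 := 72  ⟶  MIII  (L2)  txn=BusRdX  M[L2]=38
step 9: P0: load  L2  ⟶  MIII  (L2)  txn=∅  M[L2]=38
step 10: P1: store L0 := 44  ⟶  IMII  (L0)  txn=BusRdX  M[L0]=10
step 11: P2: load  L2  ⟶  SISI  (L2)  txn=BusRd+Flush  M[L2]=72
step 12: P2: load  L2  ⟶  SISI  (L2)  txn=∅  M[L2]=72
step 13: P0: load  L2  ⟶  SISI  (L2)  txn=∅  M[L2]=72
step 14: P1: store L2 := 68  ⟶  IMII  (L2)  txn=BusRdX  M[L2]=72
step 15: P1: load  L2  ⟶  IMII  (L2)  txn=∅  M[L2]=72
step 16: P0: load  L1  ⟶  SIII  (L1)  txn=BusRd  M[L1]=20
step 17: P2: store L0 := 67  ⟶  IIMI  (L0)  txn=BusRdX+Flush  M[L0]=44
step 18: P3: load  L2  ⟶  ISIS  (L2)  txn=BusRd+Flush  M[L2]=68
step 19: P3: load  L2  ⟶  ISIS  (L2)  txn=∅  M[L2]=68
step 20: P3: load  L0  ⟶  IISS  (L0)  txn=BusRd+Flush  M[L0]=67
step 21: P3: store L0 := 17  ⟶  IIIM  (L0)  txn=BusRdX  M[L0]=67
step 22: P3: store L2 := 86  ⟶  IIIM  (L2)  txn=BusRdX  M[L2]=68
step 23: P0: store L2 := 32  ⟶  MIII  (L2)  txn=BusRdX+Flush  M[L2]=86
step 24: P0: load  L1  ⟶  SIII  (L1)  txn=∅  M[L1]=20
step 25: P2: store L2 := 43  ⟶  IIMI  (L2)  txn=BusRdX+Flush  M[L2]=32
step 26: P0: load  L2  ⟶  SISI  (L2)  txn=BusRd+Flush  M[L2]=43

state = I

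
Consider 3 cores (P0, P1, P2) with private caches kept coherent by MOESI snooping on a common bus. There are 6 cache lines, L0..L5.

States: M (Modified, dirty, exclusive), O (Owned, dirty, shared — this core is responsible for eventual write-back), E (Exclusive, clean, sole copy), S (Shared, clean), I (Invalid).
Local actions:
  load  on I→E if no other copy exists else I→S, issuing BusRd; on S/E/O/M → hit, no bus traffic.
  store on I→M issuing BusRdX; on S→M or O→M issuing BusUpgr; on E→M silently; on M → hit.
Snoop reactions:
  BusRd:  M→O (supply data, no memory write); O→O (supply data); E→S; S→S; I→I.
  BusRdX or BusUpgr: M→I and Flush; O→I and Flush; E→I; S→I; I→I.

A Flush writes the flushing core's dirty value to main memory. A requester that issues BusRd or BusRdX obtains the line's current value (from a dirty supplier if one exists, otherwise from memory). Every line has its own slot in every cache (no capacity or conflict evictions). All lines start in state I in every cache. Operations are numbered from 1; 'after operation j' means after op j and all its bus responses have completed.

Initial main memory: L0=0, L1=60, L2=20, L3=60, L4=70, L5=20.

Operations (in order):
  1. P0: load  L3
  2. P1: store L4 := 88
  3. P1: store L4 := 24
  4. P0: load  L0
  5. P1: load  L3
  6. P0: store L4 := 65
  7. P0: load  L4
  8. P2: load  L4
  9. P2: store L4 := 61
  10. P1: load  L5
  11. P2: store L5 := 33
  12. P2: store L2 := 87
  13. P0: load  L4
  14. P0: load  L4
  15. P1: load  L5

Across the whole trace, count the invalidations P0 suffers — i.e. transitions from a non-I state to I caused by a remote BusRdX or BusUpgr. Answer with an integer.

  op1 P0: load  L3 → E/I/I on L3; bus BusRd; mem=60
  op2 P1: store L4 := 88 → I/M/I on L4; bus BusRdX; mem=70
  op3 P1: store L4 := 24 → I/M/I on L4; bus (none); mem=70
  op4 P0: load  L0 → E/I/I on L0; bus BusRd; mem=0
  op5 P1: load  L3 → S/S/I on L3; bus BusRd; mem=60
  op6 P0: store L4 := 65 → M/I/I on L4; bus BusRdX Flush; mem=24
  op7 P0: load  L4 → M/I/I on L4; bus (none); mem=24
  op8 P2: load  L4 → O/I/S on L4; bus BusRd; mem=24
  op9 P2: store L4 := 61 → I/I/M on L4; bus BusUpgr Flush; mem=65
  op10 P1: load  L5 → I/E/I on L5; bus BusRd; mem=20
  op11 P2: store L5 := 33 → I/I/M on L5; bus BusRdX; mem=20
  op12 P2: store L2 := 87 → I/I/M on L2; bus BusRdX; mem=20
  op13 P0: load  L4 → S/I/O on L4; bus BusRd; mem=65
  op14 P0: load  L4 → S/I/O on L4; bus (none); mem=65
  op15 P1: load  L5 → I/S/O on L5; bus BusRd; mem=20

invalidations = 1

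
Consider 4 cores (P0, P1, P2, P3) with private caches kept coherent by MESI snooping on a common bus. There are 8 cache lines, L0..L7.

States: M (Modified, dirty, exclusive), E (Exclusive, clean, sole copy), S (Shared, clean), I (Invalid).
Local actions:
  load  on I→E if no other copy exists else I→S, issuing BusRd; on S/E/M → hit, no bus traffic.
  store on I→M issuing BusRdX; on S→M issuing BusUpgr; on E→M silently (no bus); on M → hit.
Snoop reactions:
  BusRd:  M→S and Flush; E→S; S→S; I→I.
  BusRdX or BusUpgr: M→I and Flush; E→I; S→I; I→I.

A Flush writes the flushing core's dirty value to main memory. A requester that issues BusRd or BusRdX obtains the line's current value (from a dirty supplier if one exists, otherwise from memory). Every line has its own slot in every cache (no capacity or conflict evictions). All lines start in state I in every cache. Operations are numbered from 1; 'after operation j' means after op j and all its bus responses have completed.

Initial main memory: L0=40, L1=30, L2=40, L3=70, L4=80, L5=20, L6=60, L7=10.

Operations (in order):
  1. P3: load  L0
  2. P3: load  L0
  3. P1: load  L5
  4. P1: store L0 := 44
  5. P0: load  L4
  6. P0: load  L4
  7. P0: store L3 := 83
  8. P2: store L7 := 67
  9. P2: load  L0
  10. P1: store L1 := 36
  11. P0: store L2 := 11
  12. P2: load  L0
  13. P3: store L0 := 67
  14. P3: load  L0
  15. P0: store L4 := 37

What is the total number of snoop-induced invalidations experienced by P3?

invalidations = 1

1. P3: load  L0  bus=[BusRd]  L0: P0=I P1=I P2=I P3=E  mem[L0]=40
2. P3: load  L0  bus=[-]  L0: P0=I P1=I P2=I P3=E  mem[L0]=40
3. P1: load  L5  bus=[BusRd]  L5: P0=I P1=E P2=I P3=I  mem[L5]=20
4. P1: store L0 := 44  bus=[BusRdX]  L0: P0=I P1=M P2=I P3=I  mem[L0]=40
5. P0: load  L4  bus=[BusRd]  L4: P0=E P1=I P2=I P3=I  mem[L4]=80
6. P0: load  L4  bus=[-]  L4: P0=E P1=I P2=I P3=I  mem[L4]=80
7. P0: store L3 := 83  bus=[BusRdX]  L3: P0=M P1=I P2=I P3=I  mem[L3]=70
8. P2: store L7 := 67  bus=[BusRdX]  L7: P0=I P1=I P2=M P3=I  mem[L7]=10
9. P2: load  L0  bus=[BusRd,Flush]  L0: P0=I P1=S P2=S P3=I  mem[L0]=44
10. P1: store L1 := 36  bus=[BusRdX]  L1: P0=I P1=M P2=I P3=I  mem[L1]=30
11. P0: store L2 := 11  bus=[BusRdX]  L2: P0=M P1=I P2=I P3=I  mem[L2]=40
12. P2: load  L0  bus=[-]  L0: P0=I P1=S P2=S P3=I  mem[L0]=44
13. P3: store L0 := 67  bus=[BusRdX]  L0: P0=I P1=I P2=I P3=M  mem[L0]=44
14. P3: load  L0  bus=[-]  L0: P0=I P1=I P2=I P3=M  mem[L0]=44
15. P0: store L4 := 37  bus=[-]  L4: P0=M P1=I P2=I P3=I  mem[L4]=80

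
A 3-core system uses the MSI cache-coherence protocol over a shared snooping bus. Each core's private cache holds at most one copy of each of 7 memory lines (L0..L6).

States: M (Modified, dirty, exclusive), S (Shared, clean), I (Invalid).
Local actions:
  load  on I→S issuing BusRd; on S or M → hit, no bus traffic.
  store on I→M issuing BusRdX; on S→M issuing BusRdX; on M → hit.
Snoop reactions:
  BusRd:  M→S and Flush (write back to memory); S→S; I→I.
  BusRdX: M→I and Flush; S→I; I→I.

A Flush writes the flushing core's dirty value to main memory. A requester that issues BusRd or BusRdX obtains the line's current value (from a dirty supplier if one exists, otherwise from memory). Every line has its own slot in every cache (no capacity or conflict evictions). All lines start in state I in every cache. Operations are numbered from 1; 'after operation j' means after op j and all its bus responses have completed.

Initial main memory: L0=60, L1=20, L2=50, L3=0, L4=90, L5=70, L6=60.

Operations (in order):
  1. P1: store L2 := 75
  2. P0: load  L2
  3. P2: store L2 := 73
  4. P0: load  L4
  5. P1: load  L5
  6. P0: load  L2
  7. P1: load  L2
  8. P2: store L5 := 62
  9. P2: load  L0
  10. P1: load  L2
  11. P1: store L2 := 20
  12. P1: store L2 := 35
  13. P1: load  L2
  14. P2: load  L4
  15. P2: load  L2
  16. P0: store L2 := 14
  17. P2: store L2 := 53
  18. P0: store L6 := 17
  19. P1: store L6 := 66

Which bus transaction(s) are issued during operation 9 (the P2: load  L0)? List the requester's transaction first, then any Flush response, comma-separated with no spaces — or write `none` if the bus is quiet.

bus = BusRd

[1] P1: store L2 := 75 | P0:I, P1:M(75), P2:I | bus: BusRdX
[2] P0: load  L2 | P0:S(75), P1:S(75), P2:I | bus: BusRd,Flush
[3] P2: store L2 := 73 | P0:I, P1:I, P2:M(73) | bus: BusRdX
[4] P0: load  L4 | P0:S(90), P1:I, P2:I | bus: BusRd
[5] P1: load  L5 | P0:I, P1:S(70), P2:I | bus: BusRd
[6] P0: load  L2 | P0:S(73), P1:I, P2:S(73) | bus: BusRd,Flush
[7] P1: load  L2 | P0:S(73), P1:S(73), P2:S(73) | bus: BusRd
[8] P2: store L5 := 62 | P0:I, P1:I, P2:M(62) | bus: BusRdX
[9] P2: load  L0 | P0:I, P1:I, P2:S(60) | bus: BusRd
[10] P1: load  L2 | P0:S(73), P1:S(73), P2:S(73) | bus: none
[11] P1: store L2 := 20 | P0:I, P1:M(20), P2:I | bus: BusRdX
[12] P1: store L2 := 35 | P0:I, P1:M(35), P2:I | bus: none
[13] P1: load  L2 | P0:I, P1:M(35), P2:I | bus: none
[14] P2: load  L4 | P0:S(90), P1:I, P2:S(90) | bus: BusRd
[15] P2: load  L2 | P0:I, P1:S(35), P2:S(35) | bus: BusRd,Flush
[16] P0: store L2 := 14 | P0:M(14), P1:I, P2:I | bus: BusRdX
[17] P2: store L2 := 53 | P0:I, P1:I, P2:M(53) | bus: BusRdX,Flush
[18] P0: store L6 := 17 | P0:M(17), P1:I, P2:I | bus: BusRdX
[19] P1: store L6 := 66 | P0:I, P1:M(66), P2:I | bus: BusRdX,Flush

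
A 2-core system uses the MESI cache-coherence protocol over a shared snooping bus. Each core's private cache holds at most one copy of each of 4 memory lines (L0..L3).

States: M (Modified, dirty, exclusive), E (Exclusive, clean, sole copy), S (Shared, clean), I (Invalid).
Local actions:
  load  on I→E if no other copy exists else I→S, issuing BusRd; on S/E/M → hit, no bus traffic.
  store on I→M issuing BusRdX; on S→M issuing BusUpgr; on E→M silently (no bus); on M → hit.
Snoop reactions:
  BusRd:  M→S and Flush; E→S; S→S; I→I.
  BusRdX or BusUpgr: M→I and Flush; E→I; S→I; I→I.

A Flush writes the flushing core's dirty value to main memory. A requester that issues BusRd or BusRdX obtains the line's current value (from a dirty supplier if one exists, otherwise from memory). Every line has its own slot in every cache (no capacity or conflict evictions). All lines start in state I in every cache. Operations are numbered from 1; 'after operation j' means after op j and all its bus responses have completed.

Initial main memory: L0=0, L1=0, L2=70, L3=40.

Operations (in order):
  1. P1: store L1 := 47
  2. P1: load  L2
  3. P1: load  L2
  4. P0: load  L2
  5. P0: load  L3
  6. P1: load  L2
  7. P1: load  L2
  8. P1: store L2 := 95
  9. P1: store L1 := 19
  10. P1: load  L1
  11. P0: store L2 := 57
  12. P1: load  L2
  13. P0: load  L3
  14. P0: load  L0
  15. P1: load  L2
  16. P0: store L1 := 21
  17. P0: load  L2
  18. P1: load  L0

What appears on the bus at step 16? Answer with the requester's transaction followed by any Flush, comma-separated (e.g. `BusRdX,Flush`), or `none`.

  op1 P1: store L1 := 47 → I/M on L1; bus BusRdX; mem=0
  op2 P1: load  L2 → I/E on L2; bus BusRd; mem=70
  op3 P1: load  L2 → I/E on L2; bus (none); mem=70
  op4 P0: load  L2 → S/S on L2; bus BusRd; mem=70
  op5 P0: load  L3 → E/I on L3; bus BusRd; mem=40
  op6 P1: load  L2 → S/S on L2; bus (none); mem=70
  op7 P1: load  L2 → S/S on L2; bus (none); mem=70
  op8 P1: store L2 := 95 → I/M on L2; bus BusUpgr; mem=70
  op9 P1: store L1 := 19 → I/M on L1; bus (none); mem=0
  op10 P1: load  L1 → I/M on L1; bus (none); mem=0
  op11 P0: store L2 := 57 → M/I on L2; bus BusRdX Flush; mem=95
  op12 P1: load  L2 → S/S on L2; bus BusRd Flush; mem=57
  op13 P0: load  L3 → E/I on L3; bus (none); mem=40
  op14 P0: load  L0 → E/I on L0; bus BusRd; mem=0
  op15 P1: load  L2 → S/S on L2; bus (none); mem=57
  op16 P0: store L1 := 21 → M/I on L1; bus BusRdX Flush; mem=19
  op17 P0: load  L2 → S/S on L2; bus (none); mem=57
  op18 P1: load  L0 → S/S on L0; bus BusRd; mem=0

bus = BusRdX,Flush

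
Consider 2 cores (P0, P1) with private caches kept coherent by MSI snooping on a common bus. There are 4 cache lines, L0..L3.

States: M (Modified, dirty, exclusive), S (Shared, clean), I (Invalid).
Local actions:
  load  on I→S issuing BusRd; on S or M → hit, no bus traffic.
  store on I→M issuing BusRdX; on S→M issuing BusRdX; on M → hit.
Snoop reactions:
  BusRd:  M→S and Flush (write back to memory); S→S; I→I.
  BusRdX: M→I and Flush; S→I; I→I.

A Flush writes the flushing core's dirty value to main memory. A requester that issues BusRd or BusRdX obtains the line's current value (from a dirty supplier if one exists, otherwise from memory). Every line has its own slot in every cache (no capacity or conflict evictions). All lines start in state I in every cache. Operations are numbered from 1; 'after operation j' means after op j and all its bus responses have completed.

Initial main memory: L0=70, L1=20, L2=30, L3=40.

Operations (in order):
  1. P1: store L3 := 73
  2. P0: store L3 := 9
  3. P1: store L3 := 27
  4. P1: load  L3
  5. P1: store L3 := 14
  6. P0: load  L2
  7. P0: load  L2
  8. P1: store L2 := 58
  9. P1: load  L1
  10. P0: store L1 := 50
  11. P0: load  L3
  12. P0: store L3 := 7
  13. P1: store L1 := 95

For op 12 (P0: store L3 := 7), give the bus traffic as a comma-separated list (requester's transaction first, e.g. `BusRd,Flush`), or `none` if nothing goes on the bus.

bus = BusRdX

  op1 P1: store L3 := 73 → I/M on L3; bus BusRdX; mem=40
  op2 P0: store L3 := 9 → M/I on L3; bus BusRdX Flush; mem=73
  op3 P1: store L3 := 27 → I/M on L3; bus BusRdX Flush; mem=9
  op4 P1: load  L3 → I/M on L3; bus (none); mem=9
  op5 P1: store L3 := 14 → I/M on L3; bus (none); mem=9
  op6 P0: load  L2 → S/I on L2; bus BusRd; mem=30
  op7 P0: load  L2 → S/I on L2; bus (none); mem=30
  op8 P1: store L2 := 58 → I/M on L2; bus BusRdX; mem=30
  op9 P1: load  L1 → I/S on L1; bus BusRd; mem=20
  op10 P0: store L1 := 50 → M/I on L1; bus BusRdX; mem=20
  op11 P0: load  L3 → S/S on L3; bus BusRd Flush; mem=14
  op12 P0: store L3 := 7 → M/I on L3; bus BusRdX; mem=14
  op13 P1: store L1 := 95 → I/M on L1; bus BusRdX Flush; mem=50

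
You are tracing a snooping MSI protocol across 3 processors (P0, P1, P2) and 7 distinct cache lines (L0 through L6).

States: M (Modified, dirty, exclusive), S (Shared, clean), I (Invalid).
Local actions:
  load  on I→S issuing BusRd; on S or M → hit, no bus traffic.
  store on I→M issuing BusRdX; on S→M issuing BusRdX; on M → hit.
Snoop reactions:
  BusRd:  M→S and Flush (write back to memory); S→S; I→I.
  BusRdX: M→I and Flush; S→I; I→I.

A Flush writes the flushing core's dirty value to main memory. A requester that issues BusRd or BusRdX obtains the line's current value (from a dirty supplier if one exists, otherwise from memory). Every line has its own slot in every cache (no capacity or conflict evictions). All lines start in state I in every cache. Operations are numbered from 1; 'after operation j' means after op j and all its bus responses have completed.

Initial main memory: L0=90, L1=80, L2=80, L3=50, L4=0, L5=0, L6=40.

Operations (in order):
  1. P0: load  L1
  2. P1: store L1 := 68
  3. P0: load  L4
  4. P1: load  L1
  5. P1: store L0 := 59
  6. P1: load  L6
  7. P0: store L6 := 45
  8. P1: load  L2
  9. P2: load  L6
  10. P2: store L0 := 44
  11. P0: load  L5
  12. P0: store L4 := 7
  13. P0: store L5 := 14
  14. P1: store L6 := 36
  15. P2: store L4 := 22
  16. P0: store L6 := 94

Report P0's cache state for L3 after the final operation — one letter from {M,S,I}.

step 1: P0: load  L1  ⟶  SII  (L1)  txn=BusRd  M[L1]=80
step 2: P1: store L1 := 68  ⟶  IMI  (L1)  txn=BusRdX  M[L1]=80
step 3: P0: load  L4  ⟶  SII  (L4)  txn=BusRd  M[L4]=0
step 4: P1: load  L1  ⟶  IMI  (L1)  txn=∅  M[L1]=80
step 5: P1: store L0 := 59  ⟶  IMI  (L0)  txn=BusRdX  M[L0]=90
step 6: P1: load  L6  ⟶  ISI  (L6)  txn=BusRd  M[L6]=40
step 7: P0: store L6 := 45  ⟶  MII  (L6)  txn=BusRdX  M[L6]=40
step 8: P1: load  L2  ⟶  ISI  (L2)  txn=BusRd  M[L2]=80
step 9: P2: load  L6  ⟶  SIS  (L6)  txn=BusRd+Flush  M[L6]=45
step 10: P2: store L0 := 44  ⟶  IIM  (L0)  txn=BusRdX+Flush  M[L0]=59
step 11: P0: load  L5  ⟶  SII  (L5)  txn=BusRd  M[L5]=0
step 12: P0: store L4 := 7  ⟶  MII  (L4)  txn=BusRdX  M[L4]=0
step 13: P0: store L5 := 14  ⟶  MII  (L5)  txn=BusRdX  M[L5]=0
step 14: P1: store L6 := 36  ⟶  IMI  (L6)  txn=BusRdX  M[L6]=45
step 15: P2: store L4 := 22  ⟶  IIM  (L4)  txn=BusRdX+Flush  M[L4]=7
step 16: P0: store L6 := 94  ⟶  MII  (L6)  txn=BusRdX+Flush  M[L6]=36

state = I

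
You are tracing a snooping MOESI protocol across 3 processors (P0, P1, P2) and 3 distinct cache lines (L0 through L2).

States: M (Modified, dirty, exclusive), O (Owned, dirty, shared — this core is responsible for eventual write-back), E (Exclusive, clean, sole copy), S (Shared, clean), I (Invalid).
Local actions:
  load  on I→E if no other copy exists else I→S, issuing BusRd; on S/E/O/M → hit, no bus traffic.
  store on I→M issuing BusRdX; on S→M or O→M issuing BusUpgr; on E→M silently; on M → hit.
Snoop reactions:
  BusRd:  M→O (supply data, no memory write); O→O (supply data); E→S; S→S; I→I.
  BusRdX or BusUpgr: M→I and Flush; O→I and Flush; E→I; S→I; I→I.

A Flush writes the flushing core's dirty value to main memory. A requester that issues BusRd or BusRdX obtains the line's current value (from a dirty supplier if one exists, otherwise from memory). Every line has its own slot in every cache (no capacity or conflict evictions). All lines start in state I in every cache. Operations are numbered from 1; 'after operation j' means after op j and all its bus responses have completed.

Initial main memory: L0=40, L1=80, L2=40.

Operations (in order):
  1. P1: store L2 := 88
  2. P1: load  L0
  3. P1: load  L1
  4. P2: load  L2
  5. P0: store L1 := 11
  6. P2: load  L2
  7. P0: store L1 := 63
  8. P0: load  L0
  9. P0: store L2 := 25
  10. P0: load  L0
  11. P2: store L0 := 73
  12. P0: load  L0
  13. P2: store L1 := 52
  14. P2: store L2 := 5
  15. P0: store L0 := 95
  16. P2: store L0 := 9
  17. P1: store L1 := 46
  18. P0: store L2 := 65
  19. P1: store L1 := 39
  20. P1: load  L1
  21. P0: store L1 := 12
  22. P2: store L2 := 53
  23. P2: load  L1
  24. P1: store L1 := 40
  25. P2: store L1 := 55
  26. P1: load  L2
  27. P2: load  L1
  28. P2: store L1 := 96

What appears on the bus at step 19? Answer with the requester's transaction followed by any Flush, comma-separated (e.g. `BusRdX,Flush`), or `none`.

bus = none

  op1 P1: store L2 := 88 → I/M/I on L2; bus BusRdX; mem=40
  op2 P1: load  L0 → I/E/I on L0; bus BusRd; mem=40
  op3 P1: load  L1 → I/E/I on L1; bus BusRd; mem=80
  op4 P2: load  L2 → I/O/S on L2; bus BusRd; mem=40
  op5 P0: store L1 := 11 → M/I/I on L1; bus BusRdX; mem=80
  op6 P2: load  L2 → I/O/S on L2; bus (none); mem=40
  op7 P0: store L1 := 63 → M/I/I on L1; bus (none); mem=80
  op8 P0: load  L0 → S/S/I on L0; bus BusRd; mem=40
  op9 P0: store L2 := 25 → M/I/I on L2; bus BusRdX Flush; mem=88
  op10 P0: load  L0 → S/S/I on L0; bus (none); mem=40
  op11 P2: store L0 := 73 → I/I/M on L0; bus BusRdX; mem=40
  op12 P0: load  L0 → S/I/O on L0; bus BusRd; mem=40
  op13 P2: store L1 := 52 → I/I/M on L1; bus BusRdX Flush; mem=63
  op14 P2: store L2 := 5 → I/I/M on L2; bus BusRdX Flush; mem=25
  op15 P0: store L0 := 95 → M/I/I on L0; bus BusUpgr Flush; mem=73
  op16 P2: store L0 := 9 → I/I/M on L0; bus BusRdX Flush; mem=95
  op17 P1: store L1 := 46 → I/M/I on L1; bus BusRdX Flush; mem=52
  op18 P0: store L2 := 65 → M/I/I on L2; bus BusRdX Flush; mem=5
  op19 P1: store L1 := 39 → I/M/I on L1; bus (none); mem=52
  op20 P1: load  L1 → I/M/I on L1; bus (none); mem=52
  op21 P0: store L1 := 12 → M/I/I on L1; bus BusRdX Flush; mem=39
  op22 P2: store L2 := 53 → I/I/M on L2; bus BusRdX Flush; mem=65
  op23 P2: load  L1 → O/I/S on L1; bus BusRd; mem=39
  op24 P1: store L1 := 40 → I/M/I on L1; bus BusRdX Flush; mem=12
  op25 P2: store L1 := 55 → I/I/M on L1; bus BusRdX Flush; mem=40
  op26 P1: load  L2 → I/S/O on L2; bus BusRd; mem=65
  op27 P2: load  L1 → I/I/M on L1; bus (none); mem=40
  op28 P2: store L1 := 96 → I/I/M on L1; bus (none); mem=40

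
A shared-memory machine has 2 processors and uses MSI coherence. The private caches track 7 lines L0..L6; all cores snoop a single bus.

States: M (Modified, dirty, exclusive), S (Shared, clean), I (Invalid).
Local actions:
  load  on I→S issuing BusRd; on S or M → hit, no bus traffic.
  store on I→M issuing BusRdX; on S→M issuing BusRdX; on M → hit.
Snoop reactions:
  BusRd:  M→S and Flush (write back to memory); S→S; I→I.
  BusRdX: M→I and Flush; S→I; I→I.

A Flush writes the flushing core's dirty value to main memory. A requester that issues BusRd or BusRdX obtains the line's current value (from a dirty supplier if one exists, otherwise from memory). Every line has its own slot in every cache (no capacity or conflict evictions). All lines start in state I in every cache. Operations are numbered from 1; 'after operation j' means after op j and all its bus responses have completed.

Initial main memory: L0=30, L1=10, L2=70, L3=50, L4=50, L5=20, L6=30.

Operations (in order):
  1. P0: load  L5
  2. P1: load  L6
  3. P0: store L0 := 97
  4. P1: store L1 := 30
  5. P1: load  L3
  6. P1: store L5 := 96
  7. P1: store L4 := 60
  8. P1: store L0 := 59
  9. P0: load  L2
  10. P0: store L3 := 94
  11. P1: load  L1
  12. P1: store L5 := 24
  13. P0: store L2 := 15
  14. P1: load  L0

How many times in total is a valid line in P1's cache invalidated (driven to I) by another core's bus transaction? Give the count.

[1] P0: load  L5 | P0:S(20), P1:I | bus: BusRd
[2] P1: load  L6 | P0:I, P1:S(30) | bus: BusRd
[3] P0: store L0 := 97 | P0:M(97), P1:I | bus: BusRdX
[4] P1: store L1 := 30 | P0:I, P1:M(30) | bus: BusRdX
[5] P1: load  L3 | P0:I, P1:S(50) | bus: BusRd
[6] P1: store L5 := 96 | P0:I, P1:M(96) | bus: BusRdX
[7] P1: store L4 := 60 | P0:I, P1:M(60) | bus: BusRdX
[8] P1: store L0 := 59 | P0:I, P1:M(59) | bus: BusRdX,Flush
[9] P0: load  L2 | P0:S(70), P1:I | bus: BusRd
[10] P0: store L3 := 94 | P0:M(94), P1:I | bus: BusRdX
[11] P1: load  L1 | P0:I, P1:M(30) | bus: none
[12] P1: store L5 := 24 | P0:I, P1:M(24) | bus: none
[13] P0: store L2 := 15 | P0:M(15), P1:I | bus: BusRdX
[14] P1: load  L0 | P0:I, P1:M(59) | bus: none

invalidations = 1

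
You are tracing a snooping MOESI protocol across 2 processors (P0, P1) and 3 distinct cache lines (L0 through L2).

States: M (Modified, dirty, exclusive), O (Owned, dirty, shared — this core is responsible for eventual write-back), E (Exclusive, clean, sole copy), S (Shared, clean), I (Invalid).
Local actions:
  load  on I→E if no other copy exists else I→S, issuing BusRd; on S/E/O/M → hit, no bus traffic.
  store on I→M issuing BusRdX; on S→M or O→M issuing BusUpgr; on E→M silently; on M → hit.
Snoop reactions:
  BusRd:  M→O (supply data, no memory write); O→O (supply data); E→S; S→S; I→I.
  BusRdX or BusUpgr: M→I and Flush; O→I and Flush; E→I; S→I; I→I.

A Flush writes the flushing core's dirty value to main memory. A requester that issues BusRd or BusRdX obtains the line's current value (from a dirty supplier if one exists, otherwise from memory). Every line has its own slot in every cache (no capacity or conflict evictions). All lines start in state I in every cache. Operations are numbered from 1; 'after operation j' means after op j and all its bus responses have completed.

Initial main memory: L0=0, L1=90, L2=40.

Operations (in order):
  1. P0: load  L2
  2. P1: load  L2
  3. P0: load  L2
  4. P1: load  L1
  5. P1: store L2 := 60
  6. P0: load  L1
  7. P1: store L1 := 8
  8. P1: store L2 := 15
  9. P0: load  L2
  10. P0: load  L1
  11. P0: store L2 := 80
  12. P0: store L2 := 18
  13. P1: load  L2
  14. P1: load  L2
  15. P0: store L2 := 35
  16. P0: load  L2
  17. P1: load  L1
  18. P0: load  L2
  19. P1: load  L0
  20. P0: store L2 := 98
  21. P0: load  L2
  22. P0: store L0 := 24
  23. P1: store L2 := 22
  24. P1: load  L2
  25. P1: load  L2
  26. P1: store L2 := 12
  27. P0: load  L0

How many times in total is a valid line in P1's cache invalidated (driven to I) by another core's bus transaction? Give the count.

  op1 P0: load  L2 → E/I on L2; bus BusRd; mem=40
  op2 P1: load  L2 → S/S on L2; bus BusRd; mem=40
  op3 P0: load  L2 → S/S on L2; bus (none); mem=40
  op4 P1: load  L1 → I/E on L1; bus BusRd; mem=90
  op5 P1: store L2 := 60 → I/M on L2; bus BusUpgr; mem=40
  op6 P0: load  L1 → S/S on L1; bus BusRd; mem=90
  op7 P1: store L1 := 8 → I/M on L1; bus BusUpgr; mem=90
  op8 P1: store L2 := 15 → I/M on L2; bus (none); mem=40
  op9 P0: load  L2 → S/O on L2; bus BusRd; mem=40
  op10 P0: load  L1 → S/O on L1; bus BusRd; mem=90
  op11 P0: store L2 := 80 → M/I on L2; bus BusUpgr Flush; mem=15
  op12 P0: store L2 := 18 → M/I on L2; bus (none); mem=15
  op13 P1: load  L2 → O/S on L2; bus BusRd; mem=15
  op14 P1: load  L2 → O/S on L2; bus (none); mem=15
  op15 P0: store L2 := 35 → M/I on L2; bus BusUpgr; mem=15
  op16 P0: load  L2 → M/I on L2; bus (none); mem=15
  op17 P1: load  L1 → S/O on L1; bus (none); mem=90
  op18 P0: load  L2 → M/I on L2; bus (none); mem=15
  op19 P1: load  L0 → I/E on L0; bus BusRd; mem=0
  op20 P0: store L2 := 98 → M/I on L2; bus (none); mem=15
  op21 P0: load  L2 → M/I on L2; bus (none); mem=15
  op22 P0: store L0 := 24 → M/I on L0; bus BusRdX; mem=0
  op23 P1: store L2 := 22 → I/M on L2; bus BusRdX Flush; mem=98
  op24 P1: load  L2 → I/M on L2; bus (none); mem=98
  op25 P1: load  L2 → I/M on L2; bus (none); mem=98
  op26 P1: store L2 := 12 → I/M on L2; bus (none); mem=98
  op27 P0: load  L0 → M/I on L0; bus (none); mem=0

invalidations = 3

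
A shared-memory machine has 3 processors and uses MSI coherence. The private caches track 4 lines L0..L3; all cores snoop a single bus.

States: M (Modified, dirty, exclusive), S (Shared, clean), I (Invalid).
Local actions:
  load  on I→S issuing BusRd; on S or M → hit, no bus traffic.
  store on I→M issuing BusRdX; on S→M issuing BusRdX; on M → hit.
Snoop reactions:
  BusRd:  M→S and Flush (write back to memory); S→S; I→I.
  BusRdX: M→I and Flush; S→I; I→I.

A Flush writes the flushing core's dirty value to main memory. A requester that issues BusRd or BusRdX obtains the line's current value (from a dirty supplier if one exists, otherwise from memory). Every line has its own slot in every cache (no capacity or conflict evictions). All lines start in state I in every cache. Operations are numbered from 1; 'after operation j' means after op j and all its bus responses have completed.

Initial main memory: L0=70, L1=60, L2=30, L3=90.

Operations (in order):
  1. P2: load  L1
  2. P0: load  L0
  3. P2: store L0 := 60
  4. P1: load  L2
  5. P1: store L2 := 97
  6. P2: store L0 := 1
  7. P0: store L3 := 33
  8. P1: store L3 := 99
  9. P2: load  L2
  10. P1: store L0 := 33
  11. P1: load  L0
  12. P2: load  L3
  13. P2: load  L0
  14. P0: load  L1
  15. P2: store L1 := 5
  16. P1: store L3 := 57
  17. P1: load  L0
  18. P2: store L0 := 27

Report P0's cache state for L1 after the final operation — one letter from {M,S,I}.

1. P2: load  L1  bus=[BusRd]  L1: P0=I P1=I P2=S  mem[L1]=60
2. P0: load  L0  bus=[BusRd]  L0: P0=S P1=I P2=I  mem[L0]=70
3. P2: store L0 := 60  bus=[BusRdX]  L0: P0=I P1=I P2=M  mem[L0]=70
4. P1: load  L2  bus=[BusRd]  L2: P0=I P1=S P2=I  mem[L2]=30
5. P1: store L2 := 97  bus=[BusRdX]  L2: P0=I P1=M P2=I  mem[L2]=30
6. P2: store L0 := 1  bus=[-]  L0: P0=I P1=I P2=M  mem[L0]=70
7. P0: store L3 := 33  bus=[BusRdX]  L3: P0=M P1=I P2=I  mem[L3]=90
8. P1: store L3 := 99  bus=[BusRdX,Flush]  L3: P0=I P1=M P2=I  mem[L3]=33
9. P2: load  L2  bus=[BusRd,Flush]  L2: P0=I P1=S P2=S  mem[L2]=97
10. P1: store L0 := 33  bus=[BusRdX,Flush]  L0: P0=I P1=M P2=I  mem[L0]=1
11. P1: load  L0  bus=[-]  L0: P0=I P1=M P2=I  mem[L0]=1
12. P2: load  L3  bus=[BusRd,Flush]  L3: P0=I P1=S P2=S  mem[L3]=99
13. P2: load  L0  bus=[BusRd,Flush]  L0: P0=I P1=S P2=S  mem[L0]=33
14. P0: load  L1  bus=[BusRd]  L1: P0=S P1=I P2=S  mem[L1]=60
15. P2: store L1 := 5  bus=[BusRdX]  L1: P0=I P1=I P2=M  mem[L1]=60
16. P1: store L3 := 57  bus=[BusRdX]  L3: P0=I P1=M P2=I  mem[L3]=99
17. P1: load  L0  bus=[-]  L0: P0=I P1=S P2=S  mem[L0]=33
18. P2: store L0 := 27  bus=[BusRdX]  L0: P0=I P1=I P2=M  mem[L0]=33

state = I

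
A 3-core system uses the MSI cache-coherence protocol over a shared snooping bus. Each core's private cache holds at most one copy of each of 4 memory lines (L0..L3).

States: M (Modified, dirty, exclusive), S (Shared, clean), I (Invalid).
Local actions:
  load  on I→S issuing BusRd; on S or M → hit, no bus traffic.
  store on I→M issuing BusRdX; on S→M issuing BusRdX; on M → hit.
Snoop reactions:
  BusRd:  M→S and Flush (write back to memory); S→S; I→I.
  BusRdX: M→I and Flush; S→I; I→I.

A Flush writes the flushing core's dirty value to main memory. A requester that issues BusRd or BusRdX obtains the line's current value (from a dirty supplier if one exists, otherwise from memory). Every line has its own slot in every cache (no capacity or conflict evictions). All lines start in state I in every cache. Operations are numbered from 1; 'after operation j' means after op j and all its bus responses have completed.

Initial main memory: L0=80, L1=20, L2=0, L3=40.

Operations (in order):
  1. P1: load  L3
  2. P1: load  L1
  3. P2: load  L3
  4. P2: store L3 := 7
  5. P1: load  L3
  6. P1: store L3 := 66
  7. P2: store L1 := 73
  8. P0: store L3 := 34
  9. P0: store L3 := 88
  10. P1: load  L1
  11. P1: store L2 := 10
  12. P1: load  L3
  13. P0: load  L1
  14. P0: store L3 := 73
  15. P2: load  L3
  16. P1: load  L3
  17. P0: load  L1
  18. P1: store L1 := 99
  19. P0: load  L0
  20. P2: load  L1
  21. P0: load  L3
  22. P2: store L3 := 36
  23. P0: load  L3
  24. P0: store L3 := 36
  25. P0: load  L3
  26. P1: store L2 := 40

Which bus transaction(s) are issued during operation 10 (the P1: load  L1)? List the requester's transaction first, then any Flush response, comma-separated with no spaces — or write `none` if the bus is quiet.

bus = BusRd,Flush

step 1: P1: load  L3  ⟶  ISI  (L3)  txn=BusRd  M[L3]=40
step 2: P1: load  L1  ⟶  ISI  (L1)  txn=BusRd  M[L1]=20
step 3: P2: load  L3  ⟶  ISS  (L3)  txn=BusRd  M[L3]=40
step 4: P2: store L3 := 7  ⟶  IIM  (L3)  txn=BusRdX  M[L3]=40
step 5: P1: load  L3  ⟶  ISS  (L3)  txn=BusRd+Flush  M[L3]=7
step 6: P1: store L3 := 66  ⟶  IMI  (L3)  txn=BusRdX  M[L3]=7
step 7: P2: store L1 := 73  ⟶  IIM  (L1)  txn=BusRdX  M[L1]=20
step 8: P0: store L3 := 34  ⟶  MII  (L3)  txn=BusRdX+Flush  M[L3]=66
step 9: P0: store L3 := 88  ⟶  MII  (L3)  txn=∅  M[L3]=66
step 10: P1: load  L1  ⟶  ISS  (L1)  txn=BusRd+Flush  M[L1]=73
step 11: P1: store L2 := 10  ⟶  IMI  (L2)  txn=BusRdX  M[L2]=0
step 12: P1: load  L3  ⟶  SSI  (L3)  txn=BusRd+Flush  M[L3]=88
step 13: P0: load  L1  ⟶  SSS  (L1)  txn=BusRd  M[L1]=73
step 14: P0: store L3 := 73  ⟶  MII  (L3)  txn=BusRdX  M[L3]=88
step 15: P2: load  L3  ⟶  SIS  (L3)  txn=BusRd+Flush  M[L3]=73
step 16: P1: load  L3  ⟶  SSS  (L3)  txn=BusRd  M[L3]=73
step 17: P0: load  L1  ⟶  SSS  (L1)  txn=∅  M[L1]=73
step 18: P1: store L1 := 99  ⟶  IMI  (L1)  txn=BusRdX  M[L1]=73
step 19: P0: load  L0  ⟶  SII  (L0)  txn=BusRd  M[L0]=80
step 20: P2: load  L1  ⟶  ISS  (L1)  txn=BusRd+Flush  M[L1]=99
step 21: P0: load  L3  ⟶  SSS  (L3)  txn=∅  M[L3]=73
step 22: P2: store L3 := 36  ⟶  IIM  (L3)  txn=BusRdX  M[L3]=73
step 23: P0: load  L3  ⟶  SIS  (L3)  txn=BusRd+Flush  M[L3]=36
step 24: P0: store L3 := 36  ⟶  MII  (L3)  txn=BusRdX  M[L3]=36
step 25: P0: load  L3  ⟶  MII  (L3)  txn=∅  M[L3]=36
step 26: P1: store L2 := 40  ⟶  IMI  (L2)  txn=∅  M[L2]=0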